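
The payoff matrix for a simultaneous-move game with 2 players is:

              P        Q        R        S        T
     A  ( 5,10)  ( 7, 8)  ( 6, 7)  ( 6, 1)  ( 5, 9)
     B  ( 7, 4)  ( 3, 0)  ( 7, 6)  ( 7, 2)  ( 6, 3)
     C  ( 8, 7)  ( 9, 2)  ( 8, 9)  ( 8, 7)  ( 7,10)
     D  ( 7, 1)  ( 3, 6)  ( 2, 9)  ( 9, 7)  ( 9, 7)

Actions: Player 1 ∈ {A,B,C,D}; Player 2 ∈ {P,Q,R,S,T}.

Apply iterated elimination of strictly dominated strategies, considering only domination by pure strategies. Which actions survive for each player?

P1 drop A (C beats it: P:8>5 Q:9>7 R:8>6 S:8>6 T:7>5)
P1 drop B (C beats it: P:8>7 Q:9>3 R:8>7 S:8>7 T:7>6)
P2 drop P (R beats it: C:9>7 D:9>1)
P2 drop Q (R beats it: C:9>2 D:9>6)
P2 drop S (R beats it: C:9>7 D:9>7)
P1→{C,D} P2→{R,T}

Survivors P1:{C,D} P2:{R,T}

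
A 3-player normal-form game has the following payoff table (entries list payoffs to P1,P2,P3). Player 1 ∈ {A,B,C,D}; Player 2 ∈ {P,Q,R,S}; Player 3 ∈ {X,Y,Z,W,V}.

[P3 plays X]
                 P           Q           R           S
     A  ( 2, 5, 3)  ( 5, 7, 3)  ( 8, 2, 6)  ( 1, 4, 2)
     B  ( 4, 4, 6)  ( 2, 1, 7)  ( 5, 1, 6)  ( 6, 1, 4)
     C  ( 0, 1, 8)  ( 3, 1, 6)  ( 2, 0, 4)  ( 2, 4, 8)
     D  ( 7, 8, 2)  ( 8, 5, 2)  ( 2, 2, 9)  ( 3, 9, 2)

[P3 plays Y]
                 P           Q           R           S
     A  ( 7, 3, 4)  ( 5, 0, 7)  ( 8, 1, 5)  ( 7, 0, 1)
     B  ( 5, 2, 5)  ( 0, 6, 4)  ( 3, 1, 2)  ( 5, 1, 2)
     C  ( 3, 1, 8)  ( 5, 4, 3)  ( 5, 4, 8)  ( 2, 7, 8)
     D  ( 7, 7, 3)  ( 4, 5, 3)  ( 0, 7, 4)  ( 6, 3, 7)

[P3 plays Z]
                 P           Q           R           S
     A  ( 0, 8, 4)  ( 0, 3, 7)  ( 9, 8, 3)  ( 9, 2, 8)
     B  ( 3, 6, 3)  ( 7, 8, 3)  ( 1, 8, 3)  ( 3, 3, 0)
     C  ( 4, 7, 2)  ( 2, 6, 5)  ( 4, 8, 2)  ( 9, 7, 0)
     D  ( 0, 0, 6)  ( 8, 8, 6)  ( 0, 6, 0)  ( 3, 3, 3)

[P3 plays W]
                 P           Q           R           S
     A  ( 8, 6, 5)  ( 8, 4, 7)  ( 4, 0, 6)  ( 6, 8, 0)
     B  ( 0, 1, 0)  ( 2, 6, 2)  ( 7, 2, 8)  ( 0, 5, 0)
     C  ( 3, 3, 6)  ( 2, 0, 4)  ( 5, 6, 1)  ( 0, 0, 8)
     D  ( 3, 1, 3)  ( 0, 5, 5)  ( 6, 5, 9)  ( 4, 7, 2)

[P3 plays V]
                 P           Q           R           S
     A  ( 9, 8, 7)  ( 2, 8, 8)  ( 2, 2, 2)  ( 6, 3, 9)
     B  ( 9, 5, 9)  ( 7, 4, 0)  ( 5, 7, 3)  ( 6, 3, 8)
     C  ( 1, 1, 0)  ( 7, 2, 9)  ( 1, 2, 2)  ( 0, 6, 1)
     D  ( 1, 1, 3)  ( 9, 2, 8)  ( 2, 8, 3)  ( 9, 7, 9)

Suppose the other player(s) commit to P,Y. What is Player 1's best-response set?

P1 best: {A,D}

u_1(A vs P,Y) = 7
u_1(B vs P,Y) = 5
u_1(C vs P,Y) = 3
u_1(D vs P,Y) = 7
max payoff 7 at {A,D}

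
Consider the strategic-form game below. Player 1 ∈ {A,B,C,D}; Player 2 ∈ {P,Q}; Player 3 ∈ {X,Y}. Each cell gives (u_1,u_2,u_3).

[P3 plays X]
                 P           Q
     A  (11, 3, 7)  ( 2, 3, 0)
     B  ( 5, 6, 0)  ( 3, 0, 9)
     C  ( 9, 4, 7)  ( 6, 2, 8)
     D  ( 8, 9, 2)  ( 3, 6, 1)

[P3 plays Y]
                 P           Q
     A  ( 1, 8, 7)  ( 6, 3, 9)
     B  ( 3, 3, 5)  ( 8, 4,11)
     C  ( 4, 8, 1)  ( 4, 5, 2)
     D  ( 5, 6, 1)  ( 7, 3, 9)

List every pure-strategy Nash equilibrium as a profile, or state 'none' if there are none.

Nash profiles: (A,P,X), (B,Q,Y)

(A,P,X): NE
(A,P,Y): not NE [P1→D gives 5>1]
(A,Q,X): not NE [P1→C gives 6>2; P3→Y gives 9>0]
(A,Q,Y): not NE [P1→B gives 8>6; P2→P gives 8>3]
(B,P,X): not NE [P1→A gives 11>5; P3→Y gives 5>0]
(B,P,Y): not NE [P1→D gives 5>3; P2→Q gives 4>3]
(B,Q,X): not NE [P1→C gives 6>3; P2→P gives 6>0; P3→Y gives 11>9]
(B,Q,Y): NE
(C,P,X): not NE [P1→A gives 11>9]
(C,P,Y): not NE [P1→D gives 5>4; P3→X gives 7>1]
(C,Q,X): not NE [P2→P gives 4>2]
(C,Q,Y): not NE [P1→B gives 8>4; P2→P gives 8>5; P3→X gives 8>2]
(D,P,X): not NE [P1→A gives 11>8]
(D,P,Y): not NE [P3→X gives 2>1]
(D,Q,X): not NE [P1→C gives 6>3; P2→P gives 9>6; P3→Y gives 9>1]
(D,Q,Y): not NE [P1→B gives 8>7; P2→P gives 6>3]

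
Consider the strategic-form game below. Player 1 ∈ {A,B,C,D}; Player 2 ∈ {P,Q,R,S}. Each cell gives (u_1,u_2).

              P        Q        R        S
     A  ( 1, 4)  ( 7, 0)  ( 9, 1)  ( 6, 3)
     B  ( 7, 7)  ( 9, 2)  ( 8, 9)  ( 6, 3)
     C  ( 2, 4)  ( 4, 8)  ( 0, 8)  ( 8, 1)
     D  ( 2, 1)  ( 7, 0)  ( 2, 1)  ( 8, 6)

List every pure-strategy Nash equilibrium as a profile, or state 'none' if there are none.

NE set: (D,S)

(A,P): not NE [P1→B gives 7>1]
(A,Q): not NE [P1→B gives 9>7; P2→P gives 4>0]
(A,R): not NE [P2→P gives 4>1]
(A,S): not NE [P1→D gives 8>6; P2→P gives 4>3]
(B,P): not NE [P2→R gives 9>7]
(B,Q): not NE [P2→R gives 9>2]
(B,R): not NE [P1→A gives 9>8]
(B,S): not NE [P1→D gives 8>6; P2→R gives 9>3]
(C,P): not NE [P1→B gives 7>2; P2→R gives 8>4]
(C,Q): not NE [P1→B gives 9>4]
(C,R): not NE [P1→A gives 9>0]
(C,S): not NE [P2→R gives 8>1]
(D,P): not NE [P1→B gives 7>2; P2→S gives 6>1]
(D,Q): not NE [P1→B gives 9>7; P2→S gives 6>0]
(D,R): not NE [P1→A gives 9>2; P2→S gives 6>1]
(D,S): NE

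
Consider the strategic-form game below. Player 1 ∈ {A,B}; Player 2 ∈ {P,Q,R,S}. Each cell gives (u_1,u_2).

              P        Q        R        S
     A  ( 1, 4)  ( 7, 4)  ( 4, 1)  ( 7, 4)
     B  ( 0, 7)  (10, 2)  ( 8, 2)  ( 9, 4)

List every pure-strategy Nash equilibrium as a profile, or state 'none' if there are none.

NE set: (A,P)

(A,P): NE
(A,Q): not NE [P1→B gives 10>7]
(A,R): not NE [P1→B gives 8>4; P2→S gives 4>1]
(A,S): not NE [P1→B gives 9>7]
(B,P): not NE [P1→A gives 1>0]
(B,Q): not NE [P2→P gives 7>2]
(B,R): not NE [P2→P gives 7>2]
(B,S): not NE [P2→P gives 7>4]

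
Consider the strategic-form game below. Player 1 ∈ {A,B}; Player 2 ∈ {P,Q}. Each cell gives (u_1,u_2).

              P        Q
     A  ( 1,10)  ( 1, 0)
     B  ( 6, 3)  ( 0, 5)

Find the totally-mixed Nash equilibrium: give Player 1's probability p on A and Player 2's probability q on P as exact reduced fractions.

(p,q) = (1/6, 1/6)

P1 indiff ⇒ q·1+(1-q)·1 = q·6+(1-q)·0 ⇒ q(-5) = (1-q)(-1) ⇒ q = 1/6
P2 indiff ⇒ p·10+(1-p)·3 = p·0+(1-p)·5 ⇒ p(10) = (1-p)(2) ⇒ p = 1/6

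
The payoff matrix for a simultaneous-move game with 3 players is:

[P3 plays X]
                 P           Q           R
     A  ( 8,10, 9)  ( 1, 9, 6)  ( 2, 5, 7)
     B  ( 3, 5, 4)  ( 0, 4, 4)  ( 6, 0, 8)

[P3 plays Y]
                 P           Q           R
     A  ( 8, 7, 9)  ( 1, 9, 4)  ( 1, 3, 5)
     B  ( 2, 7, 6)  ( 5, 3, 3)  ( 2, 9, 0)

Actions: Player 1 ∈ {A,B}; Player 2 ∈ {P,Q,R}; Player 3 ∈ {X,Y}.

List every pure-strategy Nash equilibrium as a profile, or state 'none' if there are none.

Nash profiles: (A,P,X)

(A,P,X): NE
(A,P,Y): not NE [P2→Q gives 9>7]
(A,Q,X): not NE [P2→P gives 10>9]
(A,Q,Y): not NE [P1→B gives 5>1; P3→X gives 6>4]
(A,R,X): not NE [P1→B gives 6>2; P2→P gives 10>5]
(A,R,Y): not NE [P1→B gives 2>1; P2→Q gives 9>3; P3→X gives 7>5]
(B,P,X): not NE [P1→A gives 8>3; P3→Y gives 6>4]
(B,P,Y): not NE [P1→A gives 8>2; P2→R gives 9>7]
(B,Q,X): not NE [P1→A gives 1>0; P2→P gives 5>4]
(B,Q,Y): not NE [P2→R gives 9>3; P3→X gives 4>3]
(B,R,X): not NE [P2→P gives 5>0]
(B,R,Y): not NE [P3→X gives 8>0]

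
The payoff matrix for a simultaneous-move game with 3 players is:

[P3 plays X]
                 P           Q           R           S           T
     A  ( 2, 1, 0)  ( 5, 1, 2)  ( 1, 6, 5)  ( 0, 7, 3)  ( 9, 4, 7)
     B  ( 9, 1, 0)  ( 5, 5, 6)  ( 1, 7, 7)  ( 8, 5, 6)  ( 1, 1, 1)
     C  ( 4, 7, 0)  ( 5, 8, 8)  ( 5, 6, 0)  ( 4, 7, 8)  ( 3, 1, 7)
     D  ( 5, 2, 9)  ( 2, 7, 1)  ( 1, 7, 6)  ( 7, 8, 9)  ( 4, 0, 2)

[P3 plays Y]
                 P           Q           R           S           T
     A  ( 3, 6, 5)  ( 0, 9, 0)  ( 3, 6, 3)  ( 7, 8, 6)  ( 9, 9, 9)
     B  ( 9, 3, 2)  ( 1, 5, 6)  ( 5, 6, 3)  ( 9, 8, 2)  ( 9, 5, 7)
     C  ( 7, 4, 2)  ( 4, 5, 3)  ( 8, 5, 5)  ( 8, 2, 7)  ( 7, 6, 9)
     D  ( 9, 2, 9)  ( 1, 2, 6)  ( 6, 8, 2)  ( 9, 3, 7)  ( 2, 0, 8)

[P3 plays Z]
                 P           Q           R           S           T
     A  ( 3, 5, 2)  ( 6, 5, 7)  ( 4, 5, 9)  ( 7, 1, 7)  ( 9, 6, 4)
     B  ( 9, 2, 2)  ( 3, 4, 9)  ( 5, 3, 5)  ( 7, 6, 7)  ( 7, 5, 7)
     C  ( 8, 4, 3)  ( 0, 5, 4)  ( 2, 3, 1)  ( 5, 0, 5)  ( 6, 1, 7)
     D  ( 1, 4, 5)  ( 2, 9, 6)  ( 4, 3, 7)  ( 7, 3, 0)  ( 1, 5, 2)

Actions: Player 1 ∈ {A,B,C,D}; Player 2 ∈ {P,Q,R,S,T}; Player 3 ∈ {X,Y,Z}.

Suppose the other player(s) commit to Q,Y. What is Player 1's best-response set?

P1 best: {C}

u_1(A vs Q,Y) = 0
u_1(B vs Q,Y) = 1
u_1(C vs Q,Y) = 4
u_1(D vs Q,Y) = 1
max payoff 4 at {C}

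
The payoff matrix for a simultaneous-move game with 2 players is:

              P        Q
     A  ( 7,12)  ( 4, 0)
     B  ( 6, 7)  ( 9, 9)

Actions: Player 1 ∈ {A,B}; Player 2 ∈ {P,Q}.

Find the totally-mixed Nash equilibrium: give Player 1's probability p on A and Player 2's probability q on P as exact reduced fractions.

P1 indiff ⇒ q·7+(1-q)·4 = q·6+(1-q)·9 ⇒ q(1) = (1-q)(5) ⇒ q = 5/6
P2 indiff ⇒ p·12+(1-p)·7 = p·0+(1-p)·9 ⇒ p(12) = (1-p)(2) ⇒ p = 1/7

p=1/7, q=5/6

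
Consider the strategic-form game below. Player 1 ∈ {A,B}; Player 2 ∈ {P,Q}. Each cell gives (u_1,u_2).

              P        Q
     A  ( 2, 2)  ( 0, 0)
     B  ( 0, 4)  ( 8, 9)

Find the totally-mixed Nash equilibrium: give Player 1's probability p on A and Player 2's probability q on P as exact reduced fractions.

P1 indiff ⇒ q·2+(1-q)·0 = q·0+(1-q)·8 ⇒ q(2) = (1-q)(8) ⇒ q = 4/5
P2 indiff ⇒ p·2+(1-p)·4 = p·0+(1-p)·9 ⇒ p(2) = (1-p)(5) ⇒ p = 5/7

p=5/7, q=4/5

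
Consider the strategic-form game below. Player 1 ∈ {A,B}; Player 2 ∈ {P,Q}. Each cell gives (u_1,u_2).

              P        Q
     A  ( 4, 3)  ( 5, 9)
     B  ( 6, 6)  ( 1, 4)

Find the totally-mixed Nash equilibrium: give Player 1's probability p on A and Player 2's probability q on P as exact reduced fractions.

P1 indiff ⇒ q·4+(1-q)·5 = q·6+(1-q)·1 ⇒ q(-2) = (1-q)(-4) ⇒ q = 2/3
P2 indiff ⇒ p·3+(1-p)·6 = p·9+(1-p)·4 ⇒ p(-6) = (1-p)(-2) ⇒ p = 1/4

p=1/4, q=2/3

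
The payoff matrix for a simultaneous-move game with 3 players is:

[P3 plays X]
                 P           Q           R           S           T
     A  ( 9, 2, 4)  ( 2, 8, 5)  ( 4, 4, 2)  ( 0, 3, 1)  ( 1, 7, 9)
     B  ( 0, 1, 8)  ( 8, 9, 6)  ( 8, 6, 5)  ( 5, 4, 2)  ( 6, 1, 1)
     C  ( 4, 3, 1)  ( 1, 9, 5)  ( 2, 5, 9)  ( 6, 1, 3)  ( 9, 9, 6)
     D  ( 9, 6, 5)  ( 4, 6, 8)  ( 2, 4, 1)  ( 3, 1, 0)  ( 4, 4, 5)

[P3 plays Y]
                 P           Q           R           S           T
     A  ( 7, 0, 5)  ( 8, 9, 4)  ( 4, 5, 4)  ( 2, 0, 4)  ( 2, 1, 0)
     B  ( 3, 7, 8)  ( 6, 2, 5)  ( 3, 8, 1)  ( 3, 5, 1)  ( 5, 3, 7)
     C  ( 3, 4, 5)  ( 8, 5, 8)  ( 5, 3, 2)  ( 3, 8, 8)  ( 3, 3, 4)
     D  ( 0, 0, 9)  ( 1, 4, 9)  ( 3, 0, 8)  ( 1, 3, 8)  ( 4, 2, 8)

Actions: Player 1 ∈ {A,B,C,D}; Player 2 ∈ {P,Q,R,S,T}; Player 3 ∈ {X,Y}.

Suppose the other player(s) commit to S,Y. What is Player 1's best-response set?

u_1(A vs S,Y) = 2
u_1(B vs S,Y) = 3
u_1(C vs S,Y) = 3
u_1(D vs S,Y) = 1
max payoff 3 at {B,C}

P1 best: {B,C}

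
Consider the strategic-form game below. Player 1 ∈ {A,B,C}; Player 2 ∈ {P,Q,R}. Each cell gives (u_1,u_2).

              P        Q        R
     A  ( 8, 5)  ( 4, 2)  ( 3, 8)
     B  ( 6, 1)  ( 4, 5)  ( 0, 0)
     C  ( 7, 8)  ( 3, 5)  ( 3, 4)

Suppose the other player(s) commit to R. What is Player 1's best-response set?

argmax u_1 = {A,C}

u_1(A vs R) = 3
u_1(B vs R) = 0
u_1(C vs R) = 3
max payoff 3 at {A,C}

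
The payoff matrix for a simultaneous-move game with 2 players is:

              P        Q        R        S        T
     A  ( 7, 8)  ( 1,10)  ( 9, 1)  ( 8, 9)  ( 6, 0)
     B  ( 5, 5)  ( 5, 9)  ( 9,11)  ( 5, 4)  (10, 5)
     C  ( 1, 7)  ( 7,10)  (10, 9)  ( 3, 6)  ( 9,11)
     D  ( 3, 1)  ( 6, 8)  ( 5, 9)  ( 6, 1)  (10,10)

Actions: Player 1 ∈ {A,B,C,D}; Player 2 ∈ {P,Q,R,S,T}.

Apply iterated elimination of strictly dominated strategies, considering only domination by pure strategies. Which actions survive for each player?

Survivors P1:{B,C,D} P2:{Q,R,T}

P2 drop P (Q beats it: A:10>8 B:9>5 C:10>7 D:8>1)
P2 drop S (Q beats it: A:10>9 B:9>4 C:10>6 D:8>1)
P1 drop A (C beats it: Q:7>1 R:10>9 T:9>6)
P1→{B,C,D} P2→{Q,R,T}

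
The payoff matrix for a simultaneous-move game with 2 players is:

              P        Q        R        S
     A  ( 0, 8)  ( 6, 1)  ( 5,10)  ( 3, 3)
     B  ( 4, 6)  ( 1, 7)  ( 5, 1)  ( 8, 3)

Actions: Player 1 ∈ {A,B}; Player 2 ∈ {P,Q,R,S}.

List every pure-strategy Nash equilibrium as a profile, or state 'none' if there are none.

(A,P): not NE [P1→B gives 4>0; P2→R gives 10>8]
(A,Q): not NE [P2→R gives 10>1]
(A,R): NE
(A,S): not NE [P1→B gives 8>3; P2→R gives 10>3]
(B,P): not NE [P2→Q gives 7>6]
(B,Q): not NE [P1→A gives 6>1]
(B,R): not NE [P2→Q gives 7>1]
(B,S): not NE [P2→Q gives 7>3]

PSNE = {(A,R)}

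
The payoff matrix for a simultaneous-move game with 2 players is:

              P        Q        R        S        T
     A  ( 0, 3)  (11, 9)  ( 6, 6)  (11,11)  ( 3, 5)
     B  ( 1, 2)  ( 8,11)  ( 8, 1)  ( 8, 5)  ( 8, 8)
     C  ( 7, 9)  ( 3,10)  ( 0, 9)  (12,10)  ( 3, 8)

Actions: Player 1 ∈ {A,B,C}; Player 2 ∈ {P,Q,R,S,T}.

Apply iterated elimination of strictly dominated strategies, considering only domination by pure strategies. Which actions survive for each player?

Remaining: P1:{A,C} P2:{Q,S}

P2 drop P (Q beats it: A:9>3 B:11>2 C:10>9)
P2 drop R (Q beats it: A:9>6 B:11>1 C:10>9)
P2 drop T (Q beats it: A:9>5 B:11>8 C:10>8)
P1 drop B (A beats it: Q:11>8 S:11>8)
P1→{A,C} P2→{Q,S}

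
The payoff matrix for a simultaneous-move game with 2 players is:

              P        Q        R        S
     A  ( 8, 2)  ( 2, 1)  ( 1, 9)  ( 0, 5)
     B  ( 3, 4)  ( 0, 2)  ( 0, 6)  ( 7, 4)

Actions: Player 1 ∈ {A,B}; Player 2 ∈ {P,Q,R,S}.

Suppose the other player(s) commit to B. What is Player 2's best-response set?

u_2(P vs B) = 4
u_2(Q vs B) = 2
u_2(R vs B) = 6
u_2(S vs B) = 4
max payoff 6 at {R}

BR_2 = {R}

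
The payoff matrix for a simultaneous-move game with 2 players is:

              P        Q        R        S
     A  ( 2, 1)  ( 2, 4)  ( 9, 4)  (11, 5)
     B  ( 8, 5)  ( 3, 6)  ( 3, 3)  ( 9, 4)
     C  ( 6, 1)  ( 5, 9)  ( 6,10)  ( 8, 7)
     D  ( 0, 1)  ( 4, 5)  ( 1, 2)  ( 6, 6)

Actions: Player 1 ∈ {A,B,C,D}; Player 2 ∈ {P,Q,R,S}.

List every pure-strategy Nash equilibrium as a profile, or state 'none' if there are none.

(A,P): not NE [P1→B gives 8>2; P2→S gives 5>1]
(A,Q): not NE [P1→C gives 5>2; P2→S gives 5>4]
(A,R): not NE [P2→S gives 5>4]
(A,S): NE
(B,P): not NE [P2→Q gives 6>5]
(B,Q): not NE [P1→C gives 5>3]
(B,R): not NE [P1→A gives 9>3; P2→Q gives 6>3]
(B,S): not NE [P1→A gives 11>9; P2→Q gives 6>4]
(C,P): not NE [P1→B gives 8>6; P2→R gives 10>1]
(C,Q): not NE [P2→R gives 10>9]
(C,R): not NE [P1→A gives 9>6]
(C,S): not NE [P1→A gives 11>8; P2→R gives 10>7]
(D,P): not NE [P1→B gives 8>0; P2→S gives 6>1]
(D,Q): not NE [P1→C gives 5>4; P2→S gives 6>5]
(D,R): not NE [P1→A gives 9>1; P2→S gives 6>2]
(D,S): not NE [P1→A gives 11>6]

PSNE = {(A,S)}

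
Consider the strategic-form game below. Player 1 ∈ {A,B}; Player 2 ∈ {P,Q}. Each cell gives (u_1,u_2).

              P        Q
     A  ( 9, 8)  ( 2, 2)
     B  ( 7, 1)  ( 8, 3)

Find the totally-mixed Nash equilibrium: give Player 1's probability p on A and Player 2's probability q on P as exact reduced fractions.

P1 indiff ⇒ q·9+(1-q)·2 = q·7+(1-q)·8 ⇒ q(2) = (1-q)(6) ⇒ q = 3/4
P2 indiff ⇒ p·8+(1-p)·1 = p·2+(1-p)·3 ⇒ p(6) = (1-p)(2) ⇒ p = 1/4

P1 mixes 1/4 on A; P2 mixes 3/4 on P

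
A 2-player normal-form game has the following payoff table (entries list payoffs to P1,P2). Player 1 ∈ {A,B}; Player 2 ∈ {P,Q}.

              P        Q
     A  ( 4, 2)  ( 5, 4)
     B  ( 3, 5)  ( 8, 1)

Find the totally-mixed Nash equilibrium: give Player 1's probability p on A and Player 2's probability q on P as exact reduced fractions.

P1 indiff ⇒ q·4+(1-q)·5 = q·3+(1-q)·8 ⇒ q(1) = (1-q)(3) ⇒ q = 3/4
P2 indiff ⇒ p·2+(1-p)·5 = p·4+(1-p)·1 ⇒ p(-2) = (1-p)(-4) ⇒ p = 2/3

P1 mixes 2/3 on A; P2 mixes 3/4 on P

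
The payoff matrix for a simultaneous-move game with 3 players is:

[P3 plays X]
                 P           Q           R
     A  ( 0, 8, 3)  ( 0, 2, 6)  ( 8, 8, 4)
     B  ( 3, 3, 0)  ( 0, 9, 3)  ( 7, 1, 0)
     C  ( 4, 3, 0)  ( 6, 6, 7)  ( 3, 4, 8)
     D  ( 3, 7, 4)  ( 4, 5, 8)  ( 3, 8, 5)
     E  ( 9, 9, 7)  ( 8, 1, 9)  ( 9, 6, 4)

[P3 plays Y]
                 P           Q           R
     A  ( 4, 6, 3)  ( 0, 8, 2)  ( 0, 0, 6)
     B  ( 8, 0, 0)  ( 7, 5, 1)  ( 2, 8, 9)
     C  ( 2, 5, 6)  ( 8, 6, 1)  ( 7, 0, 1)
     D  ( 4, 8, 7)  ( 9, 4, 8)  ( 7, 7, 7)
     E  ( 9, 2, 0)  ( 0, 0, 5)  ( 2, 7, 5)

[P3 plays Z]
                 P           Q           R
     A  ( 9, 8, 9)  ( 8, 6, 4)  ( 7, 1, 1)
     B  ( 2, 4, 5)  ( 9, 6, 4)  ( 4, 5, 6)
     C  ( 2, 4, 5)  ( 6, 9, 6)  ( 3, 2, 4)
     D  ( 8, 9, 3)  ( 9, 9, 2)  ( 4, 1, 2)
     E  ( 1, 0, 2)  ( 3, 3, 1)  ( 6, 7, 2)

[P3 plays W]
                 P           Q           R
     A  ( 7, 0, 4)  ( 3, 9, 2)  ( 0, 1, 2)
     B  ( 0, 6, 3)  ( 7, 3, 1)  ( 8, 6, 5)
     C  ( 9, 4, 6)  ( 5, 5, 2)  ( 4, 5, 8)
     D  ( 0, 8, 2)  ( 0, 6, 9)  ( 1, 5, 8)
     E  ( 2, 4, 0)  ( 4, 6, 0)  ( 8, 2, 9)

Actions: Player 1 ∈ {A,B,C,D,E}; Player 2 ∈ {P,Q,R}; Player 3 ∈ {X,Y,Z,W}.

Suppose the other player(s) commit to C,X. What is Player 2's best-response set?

u_2(P vs C,X) = 3
u_2(Q vs C,X) = 6
u_2(R vs C,X) = 4
max payoff 6 at {Q}

P2 best: {Q}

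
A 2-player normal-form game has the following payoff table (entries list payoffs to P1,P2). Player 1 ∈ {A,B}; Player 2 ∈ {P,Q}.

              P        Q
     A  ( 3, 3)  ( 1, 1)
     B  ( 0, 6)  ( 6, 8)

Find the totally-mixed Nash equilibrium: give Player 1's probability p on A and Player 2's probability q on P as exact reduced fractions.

P1 mixes 1/2 on A; P2 mixes 5/8 on P

P1 indiff ⇒ q·3+(1-q)·1 = q·0+(1-q)·6 ⇒ q(3) = (1-q)(5) ⇒ q = 5/8
P2 indiff ⇒ p·3+(1-p)·6 = p·1+(1-p)·8 ⇒ p(2) = (1-p)(2) ⇒ p = 1/2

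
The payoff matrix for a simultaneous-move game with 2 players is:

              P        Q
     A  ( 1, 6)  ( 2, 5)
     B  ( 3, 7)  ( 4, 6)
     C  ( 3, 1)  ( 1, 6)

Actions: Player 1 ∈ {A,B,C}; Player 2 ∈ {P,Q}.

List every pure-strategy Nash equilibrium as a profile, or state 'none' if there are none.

(A,P): not NE [P1→C gives 3>1]
(A,Q): not NE [P1→B gives 4>2; P2→P gives 6>5]
(B,P): NE
(B,Q): not NE [P2→P gives 7>6]
(C,P): not NE [P2→Q gives 6>1]
(C,Q): not NE [P1→B gives 4>1]

NE set: (B,P)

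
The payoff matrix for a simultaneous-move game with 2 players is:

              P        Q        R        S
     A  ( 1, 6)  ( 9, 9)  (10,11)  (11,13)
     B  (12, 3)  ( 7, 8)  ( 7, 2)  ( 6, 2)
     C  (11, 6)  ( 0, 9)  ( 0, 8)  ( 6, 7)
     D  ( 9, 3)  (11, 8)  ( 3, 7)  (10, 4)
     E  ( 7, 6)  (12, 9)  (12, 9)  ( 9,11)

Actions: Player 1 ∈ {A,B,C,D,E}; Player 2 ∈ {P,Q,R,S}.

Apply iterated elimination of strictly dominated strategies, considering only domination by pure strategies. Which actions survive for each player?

P2 drop P (Q beats it: A:9>6 B:8>3 C:9>6 D:8>3 E:9>6)
P1 drop B (A beats it: Q:9>7 R:10>7 S:11>6)
P1 drop C (A beats it: Q:9>0 R:10>0 S:11>6)
P1→{A,D,E} P2→{Q,R,S}

Remaining: P1:{A,D,E} P2:{Q,R,S}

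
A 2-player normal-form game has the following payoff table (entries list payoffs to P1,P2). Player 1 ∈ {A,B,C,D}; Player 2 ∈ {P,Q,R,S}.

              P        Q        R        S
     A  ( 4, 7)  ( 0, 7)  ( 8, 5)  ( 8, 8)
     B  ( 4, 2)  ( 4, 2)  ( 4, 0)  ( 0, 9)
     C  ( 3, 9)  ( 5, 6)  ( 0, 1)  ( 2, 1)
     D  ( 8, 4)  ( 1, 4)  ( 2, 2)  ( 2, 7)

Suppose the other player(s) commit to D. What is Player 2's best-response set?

BR_2 = {S}

u_2(P vs D) = 4
u_2(Q vs D) = 4
u_2(R vs D) = 2
u_2(S vs D) = 7
max payoff 7 at {S}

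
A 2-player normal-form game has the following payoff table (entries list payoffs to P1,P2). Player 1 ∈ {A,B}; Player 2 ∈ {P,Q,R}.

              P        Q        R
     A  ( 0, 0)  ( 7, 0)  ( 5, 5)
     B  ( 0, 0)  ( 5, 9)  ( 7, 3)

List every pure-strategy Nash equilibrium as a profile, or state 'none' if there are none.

(A,P): not NE [P2→R gives 5>0]
(A,Q): not NE [P2→R gives 5>0]
(A,R): not NE [P1→B gives 7>5]
(B,P): not NE [P2→Q gives 9>0]
(B,Q): not NE [P1→A gives 7>5]
(B,R): not NE [P2→Q gives 9>3]

Equilibria: none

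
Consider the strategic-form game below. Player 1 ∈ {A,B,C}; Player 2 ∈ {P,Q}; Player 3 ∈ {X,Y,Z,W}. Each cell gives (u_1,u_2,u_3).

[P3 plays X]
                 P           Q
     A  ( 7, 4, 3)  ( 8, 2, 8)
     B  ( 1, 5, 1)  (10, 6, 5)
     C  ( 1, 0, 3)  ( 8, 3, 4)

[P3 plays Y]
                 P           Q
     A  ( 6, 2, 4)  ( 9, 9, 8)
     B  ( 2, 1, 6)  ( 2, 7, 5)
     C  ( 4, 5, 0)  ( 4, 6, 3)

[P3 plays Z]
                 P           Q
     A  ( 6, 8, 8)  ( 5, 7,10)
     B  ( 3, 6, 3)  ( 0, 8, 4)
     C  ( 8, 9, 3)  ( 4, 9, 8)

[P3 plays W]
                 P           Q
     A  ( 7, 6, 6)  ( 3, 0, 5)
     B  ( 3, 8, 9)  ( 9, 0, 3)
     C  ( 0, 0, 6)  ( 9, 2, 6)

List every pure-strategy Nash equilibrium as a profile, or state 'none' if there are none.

(A,P,X): not NE [P3→Z gives 8>3]
(A,P,Y): not NE [P2→Q gives 9>2; P3→Z gives 8>4]
(A,P,Z): not NE [P1→C gives 8>6]
(A,P,W): not NE [P3→Z gives 8>6]
(A,Q,X): not NE [P1→B gives 10>8; P2→P gives 4>2; P3→Z gives 10>8]
(A,Q,Y): not NE [P3→Z gives 10>8]
(A,Q,Z): not NE [P2→P gives 8>7]
(A,Q,W): not NE [P1→C gives 9>3; P2→P gives 6>0; P3→Z gives 10>5]
(B,P,X): not NE [P1→A gives 7>1; P2→Q gives 6>5; P3→W gives 9>1]
(B,P,Y): not NE [P1→A gives 6>2; P2→Q gives 7>1; P3→W gives 9>6]
(B,P,Z): not NE [P1→C gives 8>3; P2→Q gives 8>6; P3→W gives 9>3]
(B,P,W): not NE [P1→A gives 7>3]
(B,Q,X): NE
(B,Q,Y): not NE [P1→A gives 9>2]
(B,Q,Z): not NE [P1→A gives 5>0; P3→Y gives 5>4]
(B,Q,W): not NE [P2→P gives 8>0; P3→Y gives 5>3]
(C,P,X): not NE [P1→A gives 7>1; P2→Q gives 3>0; P3→W gives 6>3]
(C,P,Y): not NE [P1→A gives 6>4; P2→Q gives 6>5; P3→W gives 6>0]
(C,P,Z): not NE [P3→W gives 6>3]
(C,P,W): not NE [P1→A gives 7>0; P2→Q gives 2>0]
(C,Q,X): not NE [P1→B gives 10>8; P3→Z gives 8>4]
(C,Q,Y): not NE [P1→A gives 9>4; P3→Z gives 8>3]
(C,Q,Z): not NE [P1→A gives 5>4]
(C,Q,W): not NE [P3→Z gives 8>6]

PSNE = {(B,Q,X)}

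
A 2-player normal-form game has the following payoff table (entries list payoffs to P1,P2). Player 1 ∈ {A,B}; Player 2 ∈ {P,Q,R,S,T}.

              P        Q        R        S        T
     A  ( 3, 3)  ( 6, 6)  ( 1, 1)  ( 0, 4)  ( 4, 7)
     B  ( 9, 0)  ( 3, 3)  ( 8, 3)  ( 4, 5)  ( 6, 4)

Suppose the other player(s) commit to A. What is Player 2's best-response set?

u_2(P vs A) = 3
u_2(Q vs A) = 6
u_2(R vs A) = 1
u_2(S vs A) = 4
u_2(T vs A) = 7
max payoff 7 at {T}

P2 best: {T}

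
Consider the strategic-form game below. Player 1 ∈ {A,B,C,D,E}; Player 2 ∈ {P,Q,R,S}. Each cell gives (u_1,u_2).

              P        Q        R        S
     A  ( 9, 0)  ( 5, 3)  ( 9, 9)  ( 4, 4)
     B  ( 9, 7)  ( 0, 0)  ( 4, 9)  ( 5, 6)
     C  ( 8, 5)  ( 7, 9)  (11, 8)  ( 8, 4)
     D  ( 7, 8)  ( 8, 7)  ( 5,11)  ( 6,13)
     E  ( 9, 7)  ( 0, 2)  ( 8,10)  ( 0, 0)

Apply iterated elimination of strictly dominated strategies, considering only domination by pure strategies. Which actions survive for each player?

P2 drop P (R beats it: A:9>0 B:9>7 C:8>5 D:11>8 E:10>7)
P1 drop A (C beats it: Q:7>5 R:11>9 S:8>4)
P1 drop B (C beats it: Q:7>0 R:11>4 S:8>5)
P1 drop E (C beats it: Q:7>0 R:11>8 S:8>0)
P1→{C,D} P2→{Q,R,S}

Survivors P1:{C,D} P2:{Q,R,S}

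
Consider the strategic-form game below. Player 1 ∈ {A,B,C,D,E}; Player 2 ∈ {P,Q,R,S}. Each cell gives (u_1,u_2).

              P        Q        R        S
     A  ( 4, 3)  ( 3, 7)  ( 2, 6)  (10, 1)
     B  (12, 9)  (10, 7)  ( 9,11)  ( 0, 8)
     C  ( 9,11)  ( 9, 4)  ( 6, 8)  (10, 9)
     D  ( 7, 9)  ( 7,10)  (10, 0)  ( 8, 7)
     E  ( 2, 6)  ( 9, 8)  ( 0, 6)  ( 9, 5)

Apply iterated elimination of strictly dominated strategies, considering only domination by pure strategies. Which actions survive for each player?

IESDS → P1:{B,D} P2:{P,Q,R}

P2 drop S (P beats it: A:3>1 B:9>8 C:11>9 D:9>7 E:6>5)
P1 drop A (B beats it: P:12>4 Q:10>3 R:9>2)
P1 drop C (B beats it: P:12>9 Q:10>9 R:9>6)
P1 drop E (B beats it: P:12>2 Q:10>9 R:9>0)
P1→{B,D} P2→{P,Q,R}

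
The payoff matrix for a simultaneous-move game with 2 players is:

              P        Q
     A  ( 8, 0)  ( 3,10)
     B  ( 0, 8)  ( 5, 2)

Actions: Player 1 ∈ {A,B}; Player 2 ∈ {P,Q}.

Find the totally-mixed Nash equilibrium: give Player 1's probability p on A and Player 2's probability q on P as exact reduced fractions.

P1 indiff ⇒ q·8+(1-q)·3 = q·0+(1-q)·5 ⇒ q(8) = (1-q)(2) ⇒ q = 1/5
P2 indiff ⇒ p·0+(1-p)·8 = p·10+(1-p)·2 ⇒ p(-10) = (1-p)(-6) ⇒ p = 3/8

P1 mixes 3/8 on A; P2 mixes 1/5 on P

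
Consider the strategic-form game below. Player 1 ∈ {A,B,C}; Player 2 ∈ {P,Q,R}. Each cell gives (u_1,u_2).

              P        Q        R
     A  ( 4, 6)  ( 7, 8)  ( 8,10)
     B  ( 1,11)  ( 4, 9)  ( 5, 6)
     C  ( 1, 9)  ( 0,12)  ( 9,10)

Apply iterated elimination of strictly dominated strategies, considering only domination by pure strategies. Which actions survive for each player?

P1 drop B (A beats it: P:4>1 Q:7>4 R:8>5)
P2 drop P (Q beats it: A:8>6 C:12>9)
P1→{A,C} P2→{Q,R}

Survivors P1:{A,C} P2:{Q,R}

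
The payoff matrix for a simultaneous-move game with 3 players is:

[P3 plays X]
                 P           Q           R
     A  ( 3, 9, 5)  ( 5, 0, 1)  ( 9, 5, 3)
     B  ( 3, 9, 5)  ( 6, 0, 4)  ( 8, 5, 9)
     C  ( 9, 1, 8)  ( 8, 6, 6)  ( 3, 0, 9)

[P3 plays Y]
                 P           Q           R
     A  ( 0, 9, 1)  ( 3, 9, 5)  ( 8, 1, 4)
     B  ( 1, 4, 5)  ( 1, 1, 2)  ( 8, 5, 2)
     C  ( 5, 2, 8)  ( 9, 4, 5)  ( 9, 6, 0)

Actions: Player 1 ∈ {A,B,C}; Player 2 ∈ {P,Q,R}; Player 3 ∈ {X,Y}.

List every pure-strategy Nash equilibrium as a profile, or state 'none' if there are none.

NE set: (C,Q,X)

(A,P,X): not NE [P1→C gives 9>3]
(A,P,Y): not NE [P1→C gives 5>0; P3→X gives 5>1]
(A,Q,X): not NE [P1→C gives 8>5; P2→P gives 9>0; P3→Y gives 5>1]
(A,Q,Y): not NE [P1→C gives 9>3]
(A,R,X): not NE [P2→P gives 9>5; P3→Y gives 4>3]
(A,R,Y): not NE [P1→C gives 9>8; P2→Q gives 9>1]
(B,P,X): not NE [P1→C gives 9>3]
(B,P,Y): not NE [P1→C gives 5>1; P2→R gives 5>4]
(B,Q,X): not NE [P1→C gives 8>6; P2→P gives 9>0]
(B,Q,Y): not NE [P1→C gives 9>1; P2→R gives 5>1; P3→X gives 4>2]
(B,R,X): not NE [P1→A gives 9>8; P2→P gives 9>5]
(B,R,Y): not NE [P1→C gives 9>8; P3→X gives 9>2]
(C,P,X): not NE [P2→Q gives 6>1]
(C,P,Y): not NE [P2→R gives 6>2]
(C,Q,X): NE
(C,Q,Y): not NE [P2→R gives 6>4; P3→X gives 6>5]
(C,R,X): not NE [P1→A gives 9>3; P2→Q gives 6>0]
(C,R,Y): not NE [P3→X gives 9>0]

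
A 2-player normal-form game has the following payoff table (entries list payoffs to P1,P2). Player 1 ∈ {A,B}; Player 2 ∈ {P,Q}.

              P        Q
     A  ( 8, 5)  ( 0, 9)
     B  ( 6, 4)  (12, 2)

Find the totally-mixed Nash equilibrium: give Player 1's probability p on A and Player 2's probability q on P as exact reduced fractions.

P1 indiff ⇒ q·8+(1-q)·0 = q·6+(1-q)·12 ⇒ q(2) = (1-q)(12) ⇒ q = 6/7
P2 indiff ⇒ p·5+(1-p)·4 = p·9+(1-p)·2 ⇒ p(-4) = (1-p)(-2) ⇒ p = 1/3

p=1/3, q=6/7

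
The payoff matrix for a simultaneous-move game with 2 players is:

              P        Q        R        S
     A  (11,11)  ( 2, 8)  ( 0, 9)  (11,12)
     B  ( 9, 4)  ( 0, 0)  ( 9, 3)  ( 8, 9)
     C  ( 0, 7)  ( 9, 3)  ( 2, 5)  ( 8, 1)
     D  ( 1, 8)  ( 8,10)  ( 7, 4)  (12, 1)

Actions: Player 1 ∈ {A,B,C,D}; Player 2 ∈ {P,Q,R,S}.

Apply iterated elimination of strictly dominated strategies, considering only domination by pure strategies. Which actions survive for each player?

Survivors P1:{A,C,D} P2:{P,Q,S}

P2 drop R (P beats it: A:11>9 B:4>3 C:7>5 D:8>4)
P1 drop B (A beats it: P:11>9 Q:2>0 S:11>8)
P1→{A,C,D} P2→{P,Q,S}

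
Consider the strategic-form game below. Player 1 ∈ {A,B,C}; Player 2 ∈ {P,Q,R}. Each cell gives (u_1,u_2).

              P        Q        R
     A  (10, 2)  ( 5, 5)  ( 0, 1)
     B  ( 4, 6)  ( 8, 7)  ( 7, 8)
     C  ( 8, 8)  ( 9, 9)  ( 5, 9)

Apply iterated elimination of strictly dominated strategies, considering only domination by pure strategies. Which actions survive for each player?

Remaining: P1:{B,C} P2:{Q,R}

P2 drop P (Q beats it: A:5>2 B:7>6 C:9>8)
P1 drop A (B beats it: Q:8>5 R:7>0)
P1→{B,C} P2→{Q,R}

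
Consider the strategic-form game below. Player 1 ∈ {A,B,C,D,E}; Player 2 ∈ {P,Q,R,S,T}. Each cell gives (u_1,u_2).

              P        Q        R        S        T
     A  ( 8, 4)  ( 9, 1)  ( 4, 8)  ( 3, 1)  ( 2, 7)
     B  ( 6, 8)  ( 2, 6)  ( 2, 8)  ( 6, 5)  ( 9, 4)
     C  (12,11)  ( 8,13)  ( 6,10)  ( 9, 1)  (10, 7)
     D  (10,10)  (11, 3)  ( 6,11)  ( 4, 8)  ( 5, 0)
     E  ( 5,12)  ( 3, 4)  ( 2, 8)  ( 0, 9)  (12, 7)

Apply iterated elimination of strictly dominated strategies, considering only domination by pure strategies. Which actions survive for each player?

IESDS → P1:{C,D} P2:{P,Q,R}

P1 drop A (D beats it: P:10>8 Q:11>9 R:6>4 S:4>3 T:5>2)
P1 drop B (C beats it: P:12>6 Q:8>2 R:6>2 S:9>6 T:10>9)
P2 drop S (P beats it: C:11>1 D:10>8 E:12>9)
P2 drop T (P beats it: C:11>7 D:10>0 E:12>7)
P1 drop E (C beats it: P:12>5 Q:8>3 R:6>2)
P1→{C,D} P2→{P,Q,R}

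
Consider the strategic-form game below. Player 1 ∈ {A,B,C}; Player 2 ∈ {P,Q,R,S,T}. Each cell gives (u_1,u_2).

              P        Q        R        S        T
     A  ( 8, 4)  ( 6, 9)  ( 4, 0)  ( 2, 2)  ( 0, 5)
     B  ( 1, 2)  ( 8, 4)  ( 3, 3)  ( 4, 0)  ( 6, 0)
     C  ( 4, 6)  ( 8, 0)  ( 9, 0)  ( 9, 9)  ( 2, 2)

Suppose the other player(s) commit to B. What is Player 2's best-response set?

argmax u_2 = {Q}

u_2(P vs B) = 2
u_2(Q vs B) = 4
u_2(R vs B) = 3
u_2(S vs B) = 0
u_2(T vs B) = 0
max payoff 4 at {Q}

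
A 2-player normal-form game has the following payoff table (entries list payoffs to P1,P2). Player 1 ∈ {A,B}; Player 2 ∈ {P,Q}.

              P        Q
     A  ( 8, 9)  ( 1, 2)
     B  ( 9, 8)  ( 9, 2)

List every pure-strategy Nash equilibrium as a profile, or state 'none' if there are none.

(A,P): not NE [P1→B gives 9>8]
(A,Q): not NE [P1→B gives 9>1; P2→P gives 9>2]
(B,P): NE
(B,Q): not NE [P2→P gives 8>2]

PSNE = {(B,P)}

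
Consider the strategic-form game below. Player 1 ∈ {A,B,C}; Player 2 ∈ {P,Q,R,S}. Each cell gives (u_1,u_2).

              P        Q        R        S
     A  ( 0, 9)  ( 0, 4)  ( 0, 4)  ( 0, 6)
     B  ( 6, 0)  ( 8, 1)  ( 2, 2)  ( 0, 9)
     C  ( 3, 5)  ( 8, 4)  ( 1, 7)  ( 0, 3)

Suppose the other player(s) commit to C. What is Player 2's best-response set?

P2 best: {R}

u_2(P vs C) = 5
u_2(Q vs C) = 4
u_2(R vs C) = 7
u_2(S vs C) = 3
max payoff 7 at {R}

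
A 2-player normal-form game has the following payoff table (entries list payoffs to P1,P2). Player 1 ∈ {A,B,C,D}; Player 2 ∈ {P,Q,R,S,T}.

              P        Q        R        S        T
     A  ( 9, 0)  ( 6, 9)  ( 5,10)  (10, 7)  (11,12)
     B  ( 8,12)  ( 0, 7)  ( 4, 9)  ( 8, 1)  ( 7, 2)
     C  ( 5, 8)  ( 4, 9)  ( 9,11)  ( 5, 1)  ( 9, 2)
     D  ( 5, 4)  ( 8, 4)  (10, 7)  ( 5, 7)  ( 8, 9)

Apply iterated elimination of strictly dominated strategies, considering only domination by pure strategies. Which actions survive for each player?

IESDS → P1:{A,C,D} P2:{R,T}

P1 drop B (A beats it: P:9>8 Q:6>0 R:5>4 S:10>8 T:11>7)
P2 drop P (R beats it: A:10>0 C:11>8 D:7>4)
P2 drop Q (R beats it: A:10>9 C:11>9 D:7>4)
P2 drop S (T beats it: A:12>7 C:2>1 D:9>7)
P1→{A,C,D} P2→{R,T}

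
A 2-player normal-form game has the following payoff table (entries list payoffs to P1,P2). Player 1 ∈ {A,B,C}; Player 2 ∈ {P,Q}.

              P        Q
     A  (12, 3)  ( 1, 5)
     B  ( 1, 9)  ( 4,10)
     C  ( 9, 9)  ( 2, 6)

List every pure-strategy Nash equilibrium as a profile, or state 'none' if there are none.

(A,P): not NE [P2→Q gives 5>3]
(A,Q): not NE [P1→B gives 4>1]
(B,P): not NE [P1→A gives 12>1; P2→Q gives 10>9]
(B,Q): NE
(C,P): not NE [P1→A gives 12>9]
(C,Q): not NE [P1→B gives 4>2; P2→P gives 9>6]

PSNE = {(B,Q)}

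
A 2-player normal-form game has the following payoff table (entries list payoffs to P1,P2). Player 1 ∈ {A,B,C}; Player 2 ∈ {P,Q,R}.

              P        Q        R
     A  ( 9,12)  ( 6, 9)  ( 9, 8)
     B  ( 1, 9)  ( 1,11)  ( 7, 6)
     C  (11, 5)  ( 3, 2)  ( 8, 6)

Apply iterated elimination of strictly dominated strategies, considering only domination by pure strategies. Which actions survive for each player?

P1 drop B (A beats it: P:9>1 Q:6>1 R:9>7)
P2 drop Q (P beats it: A:12>9 C:5>2)
P1→{A,C} P2→{P,R}

Survivors P1:{A,C} P2:{P,R}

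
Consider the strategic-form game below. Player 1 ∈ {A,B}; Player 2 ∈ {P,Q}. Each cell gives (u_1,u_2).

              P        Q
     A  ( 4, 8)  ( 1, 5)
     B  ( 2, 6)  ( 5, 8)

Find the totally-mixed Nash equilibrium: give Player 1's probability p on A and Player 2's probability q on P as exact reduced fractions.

P1 indiff ⇒ q·4+(1-q)·1 = q·2+(1-q)·5 ⇒ q(2) = (1-q)(4) ⇒ q = 2/3
P2 indiff ⇒ p·8+(1-p)·6 = p·5+(1-p)·8 ⇒ p(3) = (1-p)(2) ⇒ p = 2/5

(p,q) = (2/5, 2/3)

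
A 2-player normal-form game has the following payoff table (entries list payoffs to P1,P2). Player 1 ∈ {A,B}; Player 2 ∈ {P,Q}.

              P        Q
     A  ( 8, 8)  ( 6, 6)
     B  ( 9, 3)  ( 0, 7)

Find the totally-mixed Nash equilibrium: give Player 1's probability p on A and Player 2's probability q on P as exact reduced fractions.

P1 indiff ⇒ q·8+(1-q)·6 = q·9+(1-q)·0 ⇒ q(-1) = (1-q)(-6) ⇒ q = 6/7
P2 indiff ⇒ p·8+(1-p)·3 = p·6+(1-p)·7 ⇒ p(2) = (1-p)(4) ⇒ p = 2/3

(p,q) = (2/3, 6/7)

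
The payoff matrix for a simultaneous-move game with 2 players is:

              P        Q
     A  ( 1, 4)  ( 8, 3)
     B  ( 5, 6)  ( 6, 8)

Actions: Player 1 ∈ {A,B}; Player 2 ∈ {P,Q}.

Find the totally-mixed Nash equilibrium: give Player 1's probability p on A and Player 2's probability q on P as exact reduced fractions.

P1 indiff ⇒ q·1+(1-q)·8 = q·5+(1-q)·6 ⇒ q(-4) = (1-q)(-2) ⇒ q = 1/3
P2 indiff ⇒ p·4+(1-p)·6 = p·3+(1-p)·8 ⇒ p(1) = (1-p)(2) ⇒ p = 2/3

p=2/3, q=1/3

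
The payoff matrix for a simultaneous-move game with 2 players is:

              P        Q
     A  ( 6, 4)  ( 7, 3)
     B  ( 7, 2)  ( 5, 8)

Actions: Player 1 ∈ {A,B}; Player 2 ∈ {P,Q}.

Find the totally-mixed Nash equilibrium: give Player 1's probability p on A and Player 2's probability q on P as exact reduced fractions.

(p,q) = (6/7, 2/3)

P1 indiff ⇒ q·6+(1-q)·7 = q·7+(1-q)·5 ⇒ q(-1) = (1-q)(-2) ⇒ q = 2/3
P2 indiff ⇒ p·4+(1-p)·2 = p·3+(1-p)·8 ⇒ p(1) = (1-p)(6) ⇒ p = 6/7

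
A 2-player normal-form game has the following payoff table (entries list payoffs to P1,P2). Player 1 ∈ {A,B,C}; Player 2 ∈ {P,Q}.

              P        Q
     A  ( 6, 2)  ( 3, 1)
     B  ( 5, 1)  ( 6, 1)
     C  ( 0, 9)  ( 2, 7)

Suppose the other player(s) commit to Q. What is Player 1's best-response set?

BR_1 = {B}

u_1(A vs Q) = 3
u_1(B vs Q) = 6
u_1(C vs Q) = 2
max payoff 6 at {B}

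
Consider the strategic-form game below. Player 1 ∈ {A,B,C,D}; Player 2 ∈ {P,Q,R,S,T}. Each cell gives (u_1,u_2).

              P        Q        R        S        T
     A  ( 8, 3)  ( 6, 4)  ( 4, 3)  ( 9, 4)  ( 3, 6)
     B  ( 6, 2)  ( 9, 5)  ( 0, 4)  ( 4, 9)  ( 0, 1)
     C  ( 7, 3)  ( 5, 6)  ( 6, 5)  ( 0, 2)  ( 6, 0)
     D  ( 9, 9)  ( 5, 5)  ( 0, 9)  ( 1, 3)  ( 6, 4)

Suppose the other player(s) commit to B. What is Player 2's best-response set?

u_2(P vs B) = 2
u_2(Q vs B) = 5
u_2(R vs B) = 4
u_2(S vs B) = 9
u_2(T vs B) = 1
max payoff 9 at {S}

P2 best: {S}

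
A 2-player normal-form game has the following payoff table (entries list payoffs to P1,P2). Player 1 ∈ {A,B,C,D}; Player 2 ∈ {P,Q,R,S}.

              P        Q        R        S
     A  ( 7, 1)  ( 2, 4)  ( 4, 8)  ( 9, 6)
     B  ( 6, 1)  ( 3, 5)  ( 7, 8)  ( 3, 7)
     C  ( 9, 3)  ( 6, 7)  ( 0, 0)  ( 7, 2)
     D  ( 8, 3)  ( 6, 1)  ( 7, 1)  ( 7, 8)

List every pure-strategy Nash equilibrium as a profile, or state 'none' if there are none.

NE set: (B,R), (C,Q)

(A,P): not NE [P1→C gives 9>7; P2→R gives 8>1]
(A,Q): not NE [P1→D gives 6>2; P2→R gives 8>4]
(A,R): not NE [P1→D gives 7>4]
(A,S): not NE [P2→R gives 8>6]
(B,P): not NE [P1→C gives 9>6; P2→R gives 8>1]
(B,Q): not NE [P1→D gives 6>3; P2→R gives 8>5]
(B,R): NE
(B,S): not NE [P1→A gives 9>3; P2→R gives 8>7]
(C,P): not NE [P2→Q gives 7>3]
(C,Q): NE
(C,R): not NE [P1→D gives 7>0; P2→Q gives 7>0]
(C,S): not NE [P1→A gives 9>7; P2→Q gives 7>2]
(D,P): not NE [P1→C gives 9>8; P2→S gives 8>3]
(D,Q): not NE [P2→S gives 8>1]
(D,R): not NE [P2→S gives 8>1]
(D,S): not NE [P1→A gives 9>7]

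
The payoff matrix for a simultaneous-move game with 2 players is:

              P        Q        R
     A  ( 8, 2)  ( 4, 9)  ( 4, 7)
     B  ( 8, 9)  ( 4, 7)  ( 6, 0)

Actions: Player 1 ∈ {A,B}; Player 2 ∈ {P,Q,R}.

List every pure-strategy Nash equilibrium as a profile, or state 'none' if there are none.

Nash profiles: (A,Q), (B,P)

(A,P): not NE [P2→Q gives 9>2]
(A,Q): NE
(A,R): not NE [P1→B gives 6>4; P2→Q gives 9>7]
(B,P): NE
(B,Q): not NE [P2→P gives 9>7]
(B,R): not NE [P2→P gives 9>0]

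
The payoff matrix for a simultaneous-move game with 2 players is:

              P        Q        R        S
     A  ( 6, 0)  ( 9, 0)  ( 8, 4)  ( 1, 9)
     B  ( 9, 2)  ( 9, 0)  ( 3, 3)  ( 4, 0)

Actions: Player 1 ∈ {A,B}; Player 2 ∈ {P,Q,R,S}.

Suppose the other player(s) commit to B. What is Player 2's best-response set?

u_2(P vs B) = 2
u_2(Q vs B) = 0
u_2(R vs B) = 3
u_2(S vs B) = 0
max payoff 3 at {R}

P2 best: {R}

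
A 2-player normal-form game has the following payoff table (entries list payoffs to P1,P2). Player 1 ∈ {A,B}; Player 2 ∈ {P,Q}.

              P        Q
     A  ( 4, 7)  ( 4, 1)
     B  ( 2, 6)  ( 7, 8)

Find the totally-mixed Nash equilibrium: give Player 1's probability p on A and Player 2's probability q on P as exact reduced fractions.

(p,q) = (1/4, 3/5)

P1 indiff ⇒ q·4+(1-q)·4 = q·2+(1-q)·7 ⇒ q(2) = (1-q)(3) ⇒ q = 3/5
P2 indiff ⇒ p·7+(1-p)·6 = p·1+(1-p)·8 ⇒ p(6) = (1-p)(2) ⇒ p = 1/4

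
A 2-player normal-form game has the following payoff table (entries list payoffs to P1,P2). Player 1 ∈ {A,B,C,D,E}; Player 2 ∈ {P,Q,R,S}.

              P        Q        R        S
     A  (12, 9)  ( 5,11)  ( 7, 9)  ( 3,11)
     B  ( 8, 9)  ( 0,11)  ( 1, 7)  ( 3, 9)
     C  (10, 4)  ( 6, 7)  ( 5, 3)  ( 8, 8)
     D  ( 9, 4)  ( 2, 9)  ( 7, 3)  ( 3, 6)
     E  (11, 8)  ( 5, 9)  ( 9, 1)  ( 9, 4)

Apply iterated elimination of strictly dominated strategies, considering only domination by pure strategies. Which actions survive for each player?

P1 drop B (C beats it: P:10>8 Q:6>0 R:5>1 S:8>3)
P1 drop D (E beats it: P:11>9 Q:5>2 R:9>7 S:9>3)
P2 drop P (Q beats it: A:11>9 C:7>4 E:9>8)
P2 drop R (Q beats it: A:11>9 C:7>3 E:9>1)
P1 drop A (C beats it: Q:6>5 S:8>3)
P1→{C,E} P2→{Q,S}

IESDS → P1:{C,E} P2:{Q,S}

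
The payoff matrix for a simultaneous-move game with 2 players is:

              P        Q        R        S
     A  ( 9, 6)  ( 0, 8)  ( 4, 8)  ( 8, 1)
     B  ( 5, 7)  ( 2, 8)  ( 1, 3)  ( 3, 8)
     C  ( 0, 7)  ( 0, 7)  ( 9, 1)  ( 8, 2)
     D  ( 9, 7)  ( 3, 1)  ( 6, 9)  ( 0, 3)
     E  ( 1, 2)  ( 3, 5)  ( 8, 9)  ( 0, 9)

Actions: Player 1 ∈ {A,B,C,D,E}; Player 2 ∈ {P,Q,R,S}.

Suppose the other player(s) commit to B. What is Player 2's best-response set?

u_2(P vs B) = 7
u_2(Q vs B) = 8
u_2(R vs B) = 3
u_2(S vs B) = 8
max payoff 8 at {Q,S}

BR_2 = {Q,S}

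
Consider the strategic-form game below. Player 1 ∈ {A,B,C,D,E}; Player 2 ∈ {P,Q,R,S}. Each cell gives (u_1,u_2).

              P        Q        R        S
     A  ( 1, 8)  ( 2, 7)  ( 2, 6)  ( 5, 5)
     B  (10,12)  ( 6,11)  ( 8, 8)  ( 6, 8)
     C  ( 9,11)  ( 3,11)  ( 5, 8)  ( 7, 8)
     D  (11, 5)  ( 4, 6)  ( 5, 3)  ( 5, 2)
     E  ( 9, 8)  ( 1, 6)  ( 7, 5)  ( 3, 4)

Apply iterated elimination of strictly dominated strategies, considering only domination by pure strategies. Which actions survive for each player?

IESDS → P1:{B,D} P2:{P,Q}

P1 drop A (B beats it: P:10>1 Q:6>2 R:8>2 S:6>5)
P1 drop E (B beats it: P:10>9 Q:6>1 R:8>7 S:6>3)
P2 drop R (P beats it: B:12>8 C:11>8 D:5>3)
P2 drop S (P beats it: B:12>8 C:11>8 D:5>2)
P1 drop C (B beats it: P:10>9 Q:6>3)
P1→{B,D} P2→{P,Q}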